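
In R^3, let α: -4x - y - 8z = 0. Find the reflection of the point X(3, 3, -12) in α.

λ = (n·X − d)/|n|² = (81 − 0)/81 = 1.
Reflection = X − 2λn = (3, 3, -12) − 2·(-4, -1, -8) = (11, 5, 4).

(11, 5, 4)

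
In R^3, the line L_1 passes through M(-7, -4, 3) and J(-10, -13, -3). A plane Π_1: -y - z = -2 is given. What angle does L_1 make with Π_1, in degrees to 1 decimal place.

A direction vector for L_1 is J − M = (-3, -9, -6).
sin θ = |n·v| / (|n||v|) = |15| / (√2 · √126) = 0.94491.
θ ≈ 70.9°.

70.9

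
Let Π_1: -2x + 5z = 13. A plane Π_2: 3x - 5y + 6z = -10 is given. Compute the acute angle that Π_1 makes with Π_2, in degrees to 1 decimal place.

cos θ = |n₁·n₂| / (|n₁||n₂|) = |24| / (√29 · √70).
θ = arccos(0.53268) ≈ 57.8°.

57.8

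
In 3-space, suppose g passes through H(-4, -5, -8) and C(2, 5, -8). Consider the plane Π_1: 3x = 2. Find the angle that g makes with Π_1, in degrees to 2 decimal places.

30.96

A direction vector for g is C − H = (6, 10, 0).
sin θ = |n·v| / (|n||v|) = |18| / (√9 · √136) = 0.51450.
θ ≈ 30.96°.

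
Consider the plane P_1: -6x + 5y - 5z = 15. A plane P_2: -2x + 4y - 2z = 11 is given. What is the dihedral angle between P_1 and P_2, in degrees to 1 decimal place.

cos θ = |n₁·n₂| / (|n₁||n₂|) = |42| / (√86 · √24).
θ = arccos(0.92447) ≈ 22.4°.

22.4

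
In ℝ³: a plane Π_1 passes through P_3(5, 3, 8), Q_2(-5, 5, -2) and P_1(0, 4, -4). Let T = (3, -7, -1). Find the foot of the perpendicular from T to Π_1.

(5, 3, -1)

P_3Q_2 = (-10, 2, -10), P_3P_1 = (-5, 1, -12); a normal to Π_1 is P_3Q_2 × P_3P_1 = (-14, -70, 0).
Using P_3: Π_1 has equation -14x - 70y = -280.
Foot = T − λn with λ = (n·T − d)/|n|² = (448 − (-280))/5096 = 1/7.
Foot = (3, -7, -1) − (1/7)·(-14, -70, 0) = (5, 3, -1).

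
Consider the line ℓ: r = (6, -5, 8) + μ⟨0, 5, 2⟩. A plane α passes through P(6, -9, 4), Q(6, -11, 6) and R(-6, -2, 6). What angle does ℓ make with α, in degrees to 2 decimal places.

PQ = (0, -2, 2), PR = (-12, 7, 2); a normal to α is PQ × PR = (-18, -24, -24).
Using P: α has equation -18x - 24y - 24z = 12.
sin θ = |n·v| / (|n||v|) = |-168| / (√1476 · √29) = 0.81202.
θ ≈ 54.29°.

54.29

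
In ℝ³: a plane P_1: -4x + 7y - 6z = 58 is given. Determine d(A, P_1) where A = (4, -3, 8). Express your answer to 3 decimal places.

n·A − d = (-4)·(4) + (7)·(-3) + (-6)·(8) − 58 = -143; |n| = √101.
Distance = |-143| / √101 = 143/√101 ≈ 14.229.

14.229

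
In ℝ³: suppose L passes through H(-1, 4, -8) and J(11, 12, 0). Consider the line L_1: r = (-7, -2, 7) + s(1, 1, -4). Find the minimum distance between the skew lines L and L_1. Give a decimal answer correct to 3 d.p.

0.522

A direction vector for L is J − H = (12, 8, 8).
Common perpendicular direction n = (12, 8, 8) × (1, 1, -4) = (-40, 56, 4).
With w = (-7, -2, 7) − (-1, 4, -8) = (-6, -6, 15), w · n = -36.
Distance = |w · n| / |n| = |-36| / √4752 ≈ 0.522.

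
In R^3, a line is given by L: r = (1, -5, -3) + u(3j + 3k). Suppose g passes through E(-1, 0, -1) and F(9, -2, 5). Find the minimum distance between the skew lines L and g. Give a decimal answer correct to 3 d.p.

A direction vector for g is F − E = (10, -2, 6).
Common perpendicular direction n = (0, 3, 3) × (10, -2, 6) = (24, 30, -30).
With w = (-1, 0, -1) − (1, -5, -3) = (-2, 5, 2), w · n = 42.
Distance = |w · n| / |n| = |42| / √2376 ≈ 0.862.

0.862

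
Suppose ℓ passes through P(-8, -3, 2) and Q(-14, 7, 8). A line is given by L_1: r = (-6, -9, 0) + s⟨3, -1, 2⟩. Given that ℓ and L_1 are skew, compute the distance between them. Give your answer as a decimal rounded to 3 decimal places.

A direction vector for ℓ is Q − P = (-6, 10, 6).
Common perpendicular direction n = (-6, 10, 6) × (3, -1, 2) = (26, 30, -24).
With w = (-6, -9, 0) − (-8, -3, 2) = (2, -6, -2), w · n = -80.
Distance = |w · n| / |n| = |-80| / √2152 ≈ 1.725.

1.725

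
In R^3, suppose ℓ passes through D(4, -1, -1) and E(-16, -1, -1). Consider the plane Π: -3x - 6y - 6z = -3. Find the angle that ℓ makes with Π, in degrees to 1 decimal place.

A direction vector for ℓ is E − D = (-20, 0, 0).
sin θ = |n·v| / (|n||v|) = |60| / (√81 · √400) = 0.33333.
θ ≈ 19.5°.

19.5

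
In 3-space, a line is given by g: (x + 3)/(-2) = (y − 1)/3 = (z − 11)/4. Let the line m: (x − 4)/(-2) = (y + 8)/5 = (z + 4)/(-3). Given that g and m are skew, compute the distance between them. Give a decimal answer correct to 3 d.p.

g has direction (-2, 3, 4) through (-3, 1, 11).
m has direction (-2, 5, -3) through (4, -8, -4).
Common perpendicular direction n = (-2, 3, 4) × (-2, 5, -3) = (-29, -14, -4).
With w = (4, -8, -4) − (-3, 1, 11) = (7, -9, -15), w · n = -17.
Distance = |w · n| / |n| = |-17| / √1053 ≈ 0.524.

0.524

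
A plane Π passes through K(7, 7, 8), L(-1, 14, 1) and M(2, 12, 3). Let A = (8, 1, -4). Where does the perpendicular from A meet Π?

(8, 10, 5)

KL = (-8, 7, -7), KM = (-5, 5, -5); a normal to Π is KL × KM = (0, -5, -5).
Using K: Π has equation -5y - 5z = -75.
Foot = A − λn with λ = (n·A − d)/|n|² = (15 − (-75))/50 = 9/5.
Foot = (8, 1, -4) − (9/5)·(0, -5, -5) = (8, 10, 5).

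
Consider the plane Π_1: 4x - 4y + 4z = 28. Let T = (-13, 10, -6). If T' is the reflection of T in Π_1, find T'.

(11, -14, 18)

λ = (n·T − d)/|n|² = (-116 − 28)/48 = -3.
Reflection = T − 2λn = (-13, 10, -6) − (-6)·(4, -4, 4) = (11, -14, 18).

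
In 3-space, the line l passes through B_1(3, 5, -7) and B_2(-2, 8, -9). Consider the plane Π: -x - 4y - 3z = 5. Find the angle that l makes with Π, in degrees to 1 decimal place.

A direction vector for l is B_2 − B_1 = (-5, 3, -2).
sin θ = |n·v| / (|n||v|) = |-1| / (√26 · √38) = 0.03181.
θ ≈ 1.8°.

1.8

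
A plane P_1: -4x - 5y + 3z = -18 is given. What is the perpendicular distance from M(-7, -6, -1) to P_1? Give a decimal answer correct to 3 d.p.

n·M − d = (-4)·(-7) + (-5)·(-6) + (3)·(-1) − (-18) = 73; |n| = √50.
Distance = |73| / √50 = 73/√50 ≈ 10.324.

10.324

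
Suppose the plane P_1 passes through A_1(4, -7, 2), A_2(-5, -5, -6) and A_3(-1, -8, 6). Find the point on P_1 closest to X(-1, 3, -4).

A_1A_2 = (-9, 2, -8), A_1A_3 = (-5, -1, 4); a normal to P_1 is A_1A_2 × A_1A_3 = (0, 76, 19).
Using A_1: P_1 has equation 76y + 19z = -494.
Foot = X − λn with λ = (n·X − d)/|n|² = (152 − (-494))/6137 = 2/19.
Foot = (-1, 3, -4) − (2/19)·(0, 76, 19) = (-1, -5, -6).

(-1, -5, -6)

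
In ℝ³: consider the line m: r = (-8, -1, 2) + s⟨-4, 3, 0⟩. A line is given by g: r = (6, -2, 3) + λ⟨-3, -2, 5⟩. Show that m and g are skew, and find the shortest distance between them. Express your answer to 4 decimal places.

6.8470

Common perpendicular direction n = (-4, 3, 0) × (-3, -2, 5) = (15, 20, 17).
With w = (6, -2, 3) − (-8, -1, 2) = (14, -1, 1), w · n = 207.
Since n ≠ 0 the lines are not parallel, and w · n = 207 ≠ 0 so they do not intersect; hence they are skew.
Distance = |w · n| / |n| = |207| / √914 ≈ 6.8470.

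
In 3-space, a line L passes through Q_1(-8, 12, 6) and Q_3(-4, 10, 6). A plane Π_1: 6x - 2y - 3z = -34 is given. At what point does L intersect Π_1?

A direction vector for L is Q_3 − Q_1 = (4, -2, 0).
Substitute r = (-8, 12, 6) + t(4, -2, 0) into the plane: -90 + 28t = -34, so t = 2.
Intersection: (-8, 12, 6) + 2·(4, -2, 0) = (0, 8, 6).

(0, 8, 6)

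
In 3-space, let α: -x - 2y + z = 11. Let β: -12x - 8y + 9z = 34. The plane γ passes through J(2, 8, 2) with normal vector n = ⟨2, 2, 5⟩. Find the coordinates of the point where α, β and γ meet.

(5, -5, 6)

γ: n·r = n·J gives 2x + 2y + 5z = 30.
Solving the 3×3 linear system -x - 2y + z = 11, -12x - 8y + 9z = 34, 2x + 2y + 5z = 30 (e.g. by elimination or Cramer's rule, determinant = -106) gives (5, -5, 6).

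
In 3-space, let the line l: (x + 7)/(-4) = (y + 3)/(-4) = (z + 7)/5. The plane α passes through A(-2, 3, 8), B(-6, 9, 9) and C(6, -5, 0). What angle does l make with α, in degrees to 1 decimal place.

28.2

l has direction (-4, -4, 5) through (-7, -3, -7).
AB = (-4, 6, 1), AC = (8, -8, -8); a normal to α is AB × AC = (-40, -24, -16).
Using A: α has equation -40x - 24y - 16z = -120.
sin θ = |n·v| / (|n||v|) = |176| / (√2432 · √57) = 0.47271.
θ ≈ 28.2°.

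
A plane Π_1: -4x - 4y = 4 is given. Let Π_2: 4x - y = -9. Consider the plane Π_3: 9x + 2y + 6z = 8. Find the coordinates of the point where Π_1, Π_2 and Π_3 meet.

(-2, 1, 4)

Solving the 3×3 linear system -4x - 4y = 4, 4x - y = -9, 9x + 2y + 6z = 8 (e.g. by elimination or Cramer's rule, determinant = 120) gives (-2, 1, 4).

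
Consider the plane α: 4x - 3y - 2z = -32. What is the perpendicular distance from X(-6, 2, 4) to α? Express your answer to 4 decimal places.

1.1142

n·X − d = (4)·(-6) + (-3)·(2) + (-2)·(4) − (-32) = -6; |n| = √29.
Distance = |-6| / √29 = 6/√29 ≈ 1.1142.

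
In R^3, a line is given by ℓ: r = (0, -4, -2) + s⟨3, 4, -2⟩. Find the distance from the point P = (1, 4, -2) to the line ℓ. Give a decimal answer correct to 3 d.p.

Taking (0, -4, -2) on ℓ with direction v = (3, 4, -2): w = P − (0, -4, -2) = (1, 8, 0), and w × v = (-16, 2, -20).
Distance = |w × v| / |v| = √660 / √29 ≈ 4.771.

4.771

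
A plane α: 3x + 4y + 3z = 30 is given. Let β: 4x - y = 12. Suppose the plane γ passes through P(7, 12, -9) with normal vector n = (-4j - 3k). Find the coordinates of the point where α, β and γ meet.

(3, 0, 7)

γ: n·r = n·P gives -4y - 3z = -21.
Solving the 3×3 linear system 3x + 4y + 3z = 30, 4x - y = 12, -4y - 3z = -21 (e.g. by elimination or Cramer's rule, determinant = 9) gives (3, 0, 7).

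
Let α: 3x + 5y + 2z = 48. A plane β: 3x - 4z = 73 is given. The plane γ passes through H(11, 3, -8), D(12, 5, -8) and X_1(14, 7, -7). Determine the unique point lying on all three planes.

(11, 7, -10)

HD = (1, 2, 0), HX_1 = (3, 4, 1); a normal to γ is HD × HX_1 = (2, -1, -2).
Using H: γ has equation 2x - y - 2z = 35.
Solving the 3×3 linear system 3x + 5y + 2z = 48, 3x - 4z = 73, 2x - y - 2z = 35 (e.g. by elimination or Cramer's rule, determinant = -28) gives (11, 7, -10).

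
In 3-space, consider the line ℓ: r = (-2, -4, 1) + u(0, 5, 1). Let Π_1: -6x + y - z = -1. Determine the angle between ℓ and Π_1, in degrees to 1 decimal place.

sin θ = |n·v| / (|n||v|) = |4| / (√38 · √26) = 0.12726.
θ ≈ 7.3°.

7.3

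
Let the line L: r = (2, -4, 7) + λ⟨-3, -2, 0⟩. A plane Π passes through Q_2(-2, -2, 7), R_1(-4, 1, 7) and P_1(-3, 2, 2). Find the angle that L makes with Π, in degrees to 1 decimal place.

74.5

Q_2R_1 = (-2, 3, 0), Q_2P_1 = (-1, 4, -5); a normal to Π is Q_2R_1 × Q_2P_1 = (-15, -10, -5).
Using Q_2: Π has equation -15x - 10y - 5z = 15.
sin θ = |n·v| / (|n||v|) = |65| / (√350 · √13) = 0.96362.
θ ≈ 74.5°.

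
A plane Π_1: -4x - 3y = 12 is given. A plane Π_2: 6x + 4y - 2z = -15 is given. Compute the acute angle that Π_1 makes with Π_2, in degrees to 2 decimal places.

15.82

cos θ = |n₁·n₂| / (|n₁||n₂|) = |-36| / (√25 · √56).
θ = arccos(0.96214) ≈ 15.82°.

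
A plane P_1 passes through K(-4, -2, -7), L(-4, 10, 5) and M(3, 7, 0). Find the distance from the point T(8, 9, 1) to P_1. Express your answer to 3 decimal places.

0.297

KL = (0, 12, 12), KM = (7, 9, 7); a normal to P_1 is KL × KM = (-24, 84, -84).
Using K: P_1 has equation -24x + 84y - 84z = 516.
n·T − d = (-24)·(8) + (84)·(9) + (-84)·(1) − 516 = -36; |n| = √14688.
Distance = |-36| / √14688 = 36/√14688 ≈ 0.297.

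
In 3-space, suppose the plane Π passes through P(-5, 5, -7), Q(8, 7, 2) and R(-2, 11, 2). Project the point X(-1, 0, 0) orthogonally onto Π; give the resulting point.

PQ = (13, 2, 9), PR = (3, 6, 9); a normal to Π is PQ × PR = (-36, -90, 72).
Using P: Π has equation -36x - 90y + 72z = -774.
Foot = X − λn with λ = (n·X − d)/|n|² = (36 − (-774))/14580 = 1/18.
Foot = (-1, 0, 0) − (1/18)·(-36, -90, 72) = (1, 5, -4).

(1, 5, -4)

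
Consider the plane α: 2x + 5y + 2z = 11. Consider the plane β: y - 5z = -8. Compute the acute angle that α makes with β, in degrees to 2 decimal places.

cos θ = |n₁·n₂| / (|n₁||n₂|) = |-5| / (√33 · √26).
θ = arccos(0.17070) ≈ 80.17°.

80.17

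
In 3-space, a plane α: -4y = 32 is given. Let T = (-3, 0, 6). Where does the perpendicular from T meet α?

(-3, -8, 6)

Foot = T − λn with λ = (n·T − d)/|n|² = (0 − 32)/16 = -2.
Foot = (-3, 0, 6) − (-2)·(0, -4, 0) = (-3, -8, 6).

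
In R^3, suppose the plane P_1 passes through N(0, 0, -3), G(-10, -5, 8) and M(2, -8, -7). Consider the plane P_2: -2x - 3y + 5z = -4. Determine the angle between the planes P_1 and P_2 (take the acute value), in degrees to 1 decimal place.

70.8

NG = (-10, -5, 11), NM = (2, -8, -4); a normal to P_1 is NG × NM = (108, -18, 90).
Using N: P_1 has equation 108x - 18y + 90z = -270.
cos θ = |n₁·n₂| / (|n₁||n₂|) = |288| / (√20088 · √38).
θ = arccos(0.32963) ≈ 70.8°.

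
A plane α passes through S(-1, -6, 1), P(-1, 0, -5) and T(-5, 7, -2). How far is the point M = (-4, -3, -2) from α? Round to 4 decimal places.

SP = (0, 6, -6), ST = (-4, 13, -3); a normal to α is SP × ST = (60, 24, 24).
Using S: α has equation 60x + 24y + 24z = -180.
n·M − d = (60)·(-4) + (24)·(-3) + (24)·(-2) − (-180) = -180; |n| = √4752.
Distance = |-180| / √4752 = 180/√4752 ≈ 2.6112.

2.6112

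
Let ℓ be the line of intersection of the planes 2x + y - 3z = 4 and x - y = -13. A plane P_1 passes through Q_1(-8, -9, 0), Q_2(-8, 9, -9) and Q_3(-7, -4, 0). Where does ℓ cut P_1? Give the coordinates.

(-6, 7, -3)

Direction of ℓ: (2, 1, -3) × (1, -1, 0) = (-3, -3, -3).
A point on ℓ: solving the two plane equations with x = 0 gives (0, 13, 3).
Q_1Q_2 = (0, 18, -9), Q_1Q_3 = (1, 5, 0); a normal to P_1 is Q_1Q_2 × Q_1Q_3 = (45, -9, -18).
Using Q_1: P_1 has equation 45x - 9y - 18z = -279.
Substitute r = (0, 13, 3) + t(-3, -3, -3) into the plane: -171 + (-54)t = -279, so t = 2.
Intersection: (0, 13, 3) + 2·(-3, -3, -3) = (-6, 7, -3).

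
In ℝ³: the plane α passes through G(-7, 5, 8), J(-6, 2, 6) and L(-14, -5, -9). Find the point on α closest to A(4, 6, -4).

(-4, -2, 4)

GJ = (1, -3, -2), GL = (-7, -10, -17); a normal to α is GJ × GL = (31, 31, -31).
Using G: α has equation 31x + 31y - 31z = -310.
Foot = A − λn with λ = (n·A − d)/|n|² = (434 − (-310))/2883 = 8/31.
Foot = (4, 6, -4) − (8/31)·(31, 31, -31) = (-4, -2, 4).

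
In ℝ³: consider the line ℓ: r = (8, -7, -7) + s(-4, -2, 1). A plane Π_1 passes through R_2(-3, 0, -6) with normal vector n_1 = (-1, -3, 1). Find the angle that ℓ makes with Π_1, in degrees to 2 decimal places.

Π_1: n_1·r = n_1·R_2 gives -x - 3y + z = -3.
sin θ = |n·v| / (|n||v|) = |11| / (√11 · √21) = 0.72375.
θ ≈ 46.36°.

46.36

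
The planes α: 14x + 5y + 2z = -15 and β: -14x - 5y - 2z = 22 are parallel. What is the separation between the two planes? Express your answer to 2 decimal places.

0.47

Rescale β by 1/(-1): 14x + 5y + 2z = -22. Then distance = |-15 − (-22)| / √225 ≈ 0.47.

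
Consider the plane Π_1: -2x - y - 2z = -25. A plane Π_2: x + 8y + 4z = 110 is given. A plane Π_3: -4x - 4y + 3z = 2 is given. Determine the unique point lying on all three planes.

Solving the 3×3 linear system -2x - y - 2z = -25, x + 8y + 4z = 110, -4x - 4y + 3z = 2 (e.g. by elimination or Cramer's rule, determinant = -117) gives (-2, 9, 10).

(-2, 9, 10)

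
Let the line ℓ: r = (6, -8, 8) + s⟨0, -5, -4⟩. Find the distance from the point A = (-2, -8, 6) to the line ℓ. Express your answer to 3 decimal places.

Taking (6, -8, 8) on ℓ with direction v = (0, -5, -4): w = A − (6, -8, 8) = (-8, 0, -2), and w × v = (-10, -32, 40).
Distance = |w × v| / |v| = √2724 / √41 ≈ 8.151.

8.151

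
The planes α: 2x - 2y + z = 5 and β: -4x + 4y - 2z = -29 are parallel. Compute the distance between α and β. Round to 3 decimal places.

3.167

Rescale β by 1/(-2): 2x - 2y + z = 29/2. Then distance = |5 − (29/2)| / √9 ≈ 3.167.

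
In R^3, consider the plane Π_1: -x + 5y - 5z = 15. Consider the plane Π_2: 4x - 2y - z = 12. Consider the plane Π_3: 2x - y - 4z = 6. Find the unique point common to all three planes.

Solving the 3×3 linear system -x + 5y - 5z = 15, 4x - 2y - z = 12, 2x - y - 4z = 6 (e.g. by elimination or Cramer's rule, determinant = 63) gives (5, 4, 0).

(5, 4, 0)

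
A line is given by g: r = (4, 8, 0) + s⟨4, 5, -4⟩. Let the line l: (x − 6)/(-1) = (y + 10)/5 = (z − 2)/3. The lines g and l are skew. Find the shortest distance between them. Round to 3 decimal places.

l has direction (-1, 5, 3) through (6, -10, 2).
Common perpendicular direction n = (4, 5, -4) × (-1, 5, 3) = (35, -8, 25).
With w = (6, -10, 2) − (4, 8, 0) = (2, -18, 2), w · n = 264.
Distance = |w · n| / |n| = |264| / √1914 ≈ 6.034.

6.034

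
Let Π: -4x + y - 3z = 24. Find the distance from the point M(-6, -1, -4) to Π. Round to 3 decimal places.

2.157

n·M − d = (-4)·(-6) + (1)·(-1) + (-3)·(-4) − 24 = 11; |n| = √26.
Distance = |11| / √26 = 11/√26 ≈ 2.157.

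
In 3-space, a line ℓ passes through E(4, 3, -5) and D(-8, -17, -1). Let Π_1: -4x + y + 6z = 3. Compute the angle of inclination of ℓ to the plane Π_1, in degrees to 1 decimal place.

17.6

A direction vector for ℓ is D − E = (-12, -20, 4).
sin θ = |n·v| / (|n||v|) = |52| / (√53 · √560) = 0.30184.
θ ≈ 17.6°.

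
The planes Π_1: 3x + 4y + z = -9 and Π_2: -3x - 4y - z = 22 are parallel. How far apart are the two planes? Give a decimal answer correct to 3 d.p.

2.550

Rescale Π_2 by 1/(-1): 3x + 4y + z = -22. Then distance = |-9 − (-22)| / √26 ≈ 2.550.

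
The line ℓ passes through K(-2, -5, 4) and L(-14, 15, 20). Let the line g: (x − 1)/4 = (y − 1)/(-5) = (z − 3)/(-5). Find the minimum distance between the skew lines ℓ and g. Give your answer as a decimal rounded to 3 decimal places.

A direction vector for ℓ is L − K = (-12, 20, 16).
g has direction (4, -5, -5) through (1, 1, 3).
Common perpendicular direction n = (-12, 20, 16) × (4, -5, -5) = (-20, 4, -20).
With w = (1, 1, 3) − (-2, -5, 4) = (3, 6, -1), w · n = -16.
Distance = |w · n| / |n| = |-16| / √816 ≈ 0.560.

0.560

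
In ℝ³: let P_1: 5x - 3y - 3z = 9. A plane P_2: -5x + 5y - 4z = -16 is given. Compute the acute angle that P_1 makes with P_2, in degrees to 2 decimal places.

cos θ = |n₁·n₂| / (|n₁||n₂|) = |-28| / (√43 · √66).
θ = arccos(0.52560) ≈ 58.29°.

58.29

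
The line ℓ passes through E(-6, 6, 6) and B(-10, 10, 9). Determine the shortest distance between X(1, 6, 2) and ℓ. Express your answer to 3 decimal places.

5.097

A direction vector for ℓ is B − E = (-4, 4, 3).
Taking (-6, 6, 6) on ℓ with direction v = (-4, 4, 3): w = X − (-6, 6, 6) = (7, 0, -4), and w × v = (16, -5, 28).
Distance = |w × v| / |v| = √1065 / √41 ≈ 5.097.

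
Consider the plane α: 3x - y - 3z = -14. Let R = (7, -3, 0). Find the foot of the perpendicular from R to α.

Foot = R − λn with λ = (n·R − d)/|n|² = (24 − (-14))/19 = 2.
Foot = (7, -3, 0) − 2·(3, -1, -3) = (1, -1, 6).

(1, -1, 6)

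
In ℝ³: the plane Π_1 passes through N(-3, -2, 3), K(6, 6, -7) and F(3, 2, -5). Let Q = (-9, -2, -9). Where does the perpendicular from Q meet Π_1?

(-1, -6, -5)

NK = (9, 8, -10), NF = (6, 4, -8); a normal to Π_1 is NK × NF = (-24, 12, -12).
Using N: Π_1 has equation -24x + 12y - 12z = 12.
Foot = Q − λn with λ = (n·Q − d)/|n|² = (300 − 12)/864 = 1/3.
Foot = (-9, -2, -9) − (1/3)·(-24, 12, -12) = (-1, -6, -5).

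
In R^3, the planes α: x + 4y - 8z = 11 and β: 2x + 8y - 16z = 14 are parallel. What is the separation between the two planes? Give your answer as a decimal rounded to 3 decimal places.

0.444

Rescale β by 1/2: x + 4y - 8z = 7. Then distance = |11 − 7| / √81 ≈ 0.444.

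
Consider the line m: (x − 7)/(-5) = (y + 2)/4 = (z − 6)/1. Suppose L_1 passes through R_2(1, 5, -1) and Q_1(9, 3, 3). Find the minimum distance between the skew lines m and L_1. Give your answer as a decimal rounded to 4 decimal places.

6.0652

m has direction (-5, 4, 1) through (7, -2, 6).
A direction vector for L_1 is Q_1 − R_2 = (8, -2, 4).
Common perpendicular direction n = (-5, 4, 1) × (8, -2, 4) = (18, 28, -22).
With w = (1, 5, -1) − (7, -2, 6) = (-6, 7, -7), w · n = 242.
Distance = |w · n| / |n| = |242| / √1592 ≈ 6.0652.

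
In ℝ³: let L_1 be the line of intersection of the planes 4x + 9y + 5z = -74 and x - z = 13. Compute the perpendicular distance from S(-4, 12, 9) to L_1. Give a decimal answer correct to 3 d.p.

25.703

Direction of L_1: (4, 9, 5) × (1, 0, -1) = (-9, 9, -9).
A point on L_1: solving the two plane equations with x = 3 gives (3, -4, -10).
Taking (3, -4, -10) on L_1 with direction v = (-9, 9, -9): w = S − (3, -4, -10) = (-7, 16, 19), and w × v = (-315, -234, 81).
Distance = |w × v| / |v| = √160542 / √243 ≈ 25.703.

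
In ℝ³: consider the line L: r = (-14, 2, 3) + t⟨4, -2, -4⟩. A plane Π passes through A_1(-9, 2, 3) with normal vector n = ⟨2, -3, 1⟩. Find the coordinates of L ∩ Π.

Π: n·r = n·A_1 gives 2x - 3y + z = -21.
Substitute r = (-14, 2, 3) + t(4, -2, -4) into the plane: -31 + 10t = -21, so t = 1.
Intersection: (-14, 2, 3) + 1·(4, -2, -4) = (-10, 0, -1).

(-10, 0, -1)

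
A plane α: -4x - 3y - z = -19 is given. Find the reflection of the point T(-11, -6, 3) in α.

λ = (n·T − d)/|n|² = (59 − (-19))/26 = 3.
Reflection = T − 2λn = (-11, -6, 3) − 6·(-4, -3, -1) = (13, 12, 9).

(13, 12, 9)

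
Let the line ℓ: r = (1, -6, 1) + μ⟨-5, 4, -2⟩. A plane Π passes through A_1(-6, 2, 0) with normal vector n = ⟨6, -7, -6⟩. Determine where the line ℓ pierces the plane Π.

(-9, 2, -3)

Π: n·r = n·A_1 gives 6x - 7y - 6z = -50.
Substitute r = (1, -6, 1) + t(-5, 4, -2) into the plane: 42 + (-46)t = -50, so t = 2.
Intersection: (1, -6, 1) + 2·(-5, 4, -2) = (-9, 2, -3).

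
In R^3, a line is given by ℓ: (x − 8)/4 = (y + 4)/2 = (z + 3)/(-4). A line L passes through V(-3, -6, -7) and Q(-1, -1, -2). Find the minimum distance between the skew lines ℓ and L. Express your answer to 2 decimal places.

7.67

ℓ has direction (4, 2, -4) through (8, -4, -3).
A direction vector for L is Q − V = (2, 5, 5).
Common perpendicular direction n = (4, 2, -4) × (2, 5, 5) = (30, -28, 16).
With w = (-3, -6, -7) − (8, -4, -3) = (-11, -2, -4), w · n = -338.
Distance = |w · n| / |n| = |-338| / √1940 ≈ 7.67.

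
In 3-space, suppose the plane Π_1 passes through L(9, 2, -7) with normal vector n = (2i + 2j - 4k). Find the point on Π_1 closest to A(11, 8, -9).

Π_1: n·r = n·L gives 2x + 2y - 4z = 50.
Foot = A − λn with λ = (n·A − d)/|n|² = (74 − 50)/24 = 1.
Foot = (11, 8, -9) − 1·(2, 2, -4) = (9, 6, -5).

(9, 6, -5)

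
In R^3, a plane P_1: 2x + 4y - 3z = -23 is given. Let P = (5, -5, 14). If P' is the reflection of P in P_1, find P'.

(9, 3, 8)

λ = (n·P − d)/|n|² = (-52 − (-23))/29 = -1.
Reflection = P − 2λn = (5, -5, 14) − (-2)·(2, 4, -3) = (9, 3, 8).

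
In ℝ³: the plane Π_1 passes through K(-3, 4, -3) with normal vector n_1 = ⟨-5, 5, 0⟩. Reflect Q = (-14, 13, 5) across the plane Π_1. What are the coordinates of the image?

(6, -7, 5)

Π_1: n_1·r = n_1·K gives -5x + 5y = 35.
λ = (n·Q − d)/|n|² = (135 − 35)/50 = 2.
Reflection = Q − 2λn = (-14, 13, 5) − 4·(-5, 5, 0) = (6, -7, 5).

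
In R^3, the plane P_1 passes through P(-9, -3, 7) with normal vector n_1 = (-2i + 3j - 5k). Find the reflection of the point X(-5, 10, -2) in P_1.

P_1: n_1·r = n_1·P gives -2x + 3y - 5z = -26.
λ = (n·X − d)/|n|² = (50 − (-26))/38 = 2.
Reflection = X − 2λn = (-5, 10, -2) − 4·(-2, 3, -5) = (3, -2, 18).

(3, -2, 18)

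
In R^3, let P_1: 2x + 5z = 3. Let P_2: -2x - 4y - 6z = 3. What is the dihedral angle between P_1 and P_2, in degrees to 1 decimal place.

cos θ = |n₁·n₂| / (|n₁||n₂|) = |-34| / (√29 · √56).
θ = arccos(0.84370) ≈ 32.5°.

32.5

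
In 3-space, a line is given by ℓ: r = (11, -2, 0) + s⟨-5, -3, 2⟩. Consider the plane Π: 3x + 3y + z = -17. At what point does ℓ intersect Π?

(1, -8, 4)

Substitute r = (11, -2, 0) + t(-5, -3, 2) into the plane: 27 + (-22)t = -17, so t = 2.
Intersection: (11, -2, 0) + 2·(-5, -3, 2) = (1, -8, 4).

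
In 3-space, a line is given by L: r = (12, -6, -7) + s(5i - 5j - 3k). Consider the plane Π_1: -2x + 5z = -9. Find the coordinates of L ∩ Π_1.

Substitute r = (12, -6, -7) + t(5, -5, -3) into the plane: -59 + (-25)t = -9, so t = -2.
Intersection: (12, -6, -7) + (-2)·(5, -5, -3) = (2, 4, -1).

(2, 4, -1)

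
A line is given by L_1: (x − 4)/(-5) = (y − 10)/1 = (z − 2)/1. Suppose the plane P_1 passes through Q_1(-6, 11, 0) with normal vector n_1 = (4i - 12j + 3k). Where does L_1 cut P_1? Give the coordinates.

(-6, 12, 4)

L_1 has direction (-5, 1, 1) through (4, 10, 2).
P_1: n_1·r = n_1·Q_1 gives 4x - 12y + 3z = -156.
Substitute r = (4, 10, 2) + t(-5, 1, 1) into the plane: -98 + (-29)t = -156, so t = 2.
Intersection: (4, 10, 2) + 2·(-5, 1, 1) = (-6, 12, 4).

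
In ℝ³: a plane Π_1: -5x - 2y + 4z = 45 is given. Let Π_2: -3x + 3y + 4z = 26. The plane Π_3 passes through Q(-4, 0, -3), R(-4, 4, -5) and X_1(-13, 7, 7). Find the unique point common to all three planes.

(-7, -1, 2)

QR = (0, 4, -2), QX_1 = (-9, 7, 10); a normal to Π_3 is QR × QX_1 = (54, 18, 36).
Using Q: Π_3 has equation 54x + 18y + 36z = -324.
Solving the 3×3 linear system -5x - 2y + 4z = 45, -3x + 3y + 4z = 26, 54x + 18y + 36z = -324 (e.g. by elimination or Cramer's rule, determinant = -1692) gives (-7, -1, 2).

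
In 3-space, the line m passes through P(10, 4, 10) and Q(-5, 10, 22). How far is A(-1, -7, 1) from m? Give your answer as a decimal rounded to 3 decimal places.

17.967

A direction vector for m is Q − P = (-15, 6, 12).
Taking (10, 4, 10) on m with direction v = (-15, 6, 12): w = A − (10, 4, 10) = (-11, -11, -9), and w × v = (-78, 267, -231).
Distance = |w × v| / |v| = √130734 / √405 ≈ 17.967.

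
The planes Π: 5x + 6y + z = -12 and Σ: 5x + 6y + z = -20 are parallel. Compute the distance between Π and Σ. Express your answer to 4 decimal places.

Same normal n = (5, 6, 1) with |n| = √62; distance = |-12 − (-20)| / |n| = 8/√62 ≈ 1.0160.

1.0160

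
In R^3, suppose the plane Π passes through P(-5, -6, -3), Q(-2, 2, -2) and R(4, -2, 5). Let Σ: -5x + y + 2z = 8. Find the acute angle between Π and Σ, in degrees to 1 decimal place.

22.8

PQ = (3, 8, 1), PR = (9, 4, 8); a normal to Π is PQ × PR = (60, -15, -60).
Using P: Π has equation 60x - 15y - 60z = -30.
cos θ = |n₁·n₂| / (|n₁||n₂|) = |-435| / (√7425 · √30).
θ = arccos(0.92168) ≈ 22.8°.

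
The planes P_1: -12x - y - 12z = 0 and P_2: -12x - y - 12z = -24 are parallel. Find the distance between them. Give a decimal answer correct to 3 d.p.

1.412

Same normal n = (-12, -1, -12) with |n| = √289; distance = |0 − (-24)| / |n| = 24/√289 ≈ 1.412.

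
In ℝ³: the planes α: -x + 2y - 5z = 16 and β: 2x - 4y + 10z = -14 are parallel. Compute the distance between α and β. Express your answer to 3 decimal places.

Rescale β by 1/(-2): -x + 2y - 5z = 7. Then distance = |16 − 7| / √30 ≈ 1.643.

1.643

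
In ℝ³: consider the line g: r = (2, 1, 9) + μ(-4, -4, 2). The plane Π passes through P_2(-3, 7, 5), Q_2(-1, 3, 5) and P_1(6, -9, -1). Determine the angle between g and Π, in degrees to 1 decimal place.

P_2Q_2 = (2, -4, 0), P_2P_1 = (9, -16, -6); a normal to Π is P_2Q_2 × P_2P_1 = (24, 12, 4).
Using P_2: Π has equation 24x + 12y + 4z = 32.
sin θ = |n·v| / (|n||v|) = |-136| / (√736 · √36) = 0.83550.
θ ≈ 56.7°.

56.7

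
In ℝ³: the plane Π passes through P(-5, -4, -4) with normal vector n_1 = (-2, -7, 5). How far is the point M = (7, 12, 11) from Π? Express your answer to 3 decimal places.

Π: n_1·r = n_1·P gives -2x - 7y + 5z = 18.
n·M − d = (-2)·(7) + (-7)·(12) + (5)·(11) − 18 = -61; |n| = √78.
Distance = |-61| / √78 = 61/√78 ≈ 6.907.

6.907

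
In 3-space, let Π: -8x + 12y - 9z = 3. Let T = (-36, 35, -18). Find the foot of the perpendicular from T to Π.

Foot = T − λn with λ = (n·T − d)/|n|² = (870 − 3)/289 = 3.
Foot = (-36, 35, -18) − 3·(-8, 12, -9) = (-12, -1, 9).

(-12, -1, 9)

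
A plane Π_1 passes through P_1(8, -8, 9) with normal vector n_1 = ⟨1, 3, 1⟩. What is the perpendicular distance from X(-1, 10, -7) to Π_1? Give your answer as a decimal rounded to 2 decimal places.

Π_1: n_1·r = n_1·P_1 gives x + 3y + z = -7.
n·X − d = (1)·(-1) + (3)·(10) + (1)·(-7) − (-7) = 29; |n| = √11.
Distance = |29| / √11 = 29/√11 ≈ 8.74.

8.74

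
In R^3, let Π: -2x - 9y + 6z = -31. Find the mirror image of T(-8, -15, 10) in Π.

(0, 21, -14)

λ = (n·T − d)/|n|² = (211 − (-31))/121 = 2.
Reflection = T − 2λn = (-8, -15, 10) − 4·(-2, -9, 6) = (0, 21, -14).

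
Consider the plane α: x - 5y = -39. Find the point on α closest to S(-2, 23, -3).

(1, 8, -3)

Foot = S − λn with λ = (n·S − d)/|n|² = (-117 − (-39))/26 = -3.
Foot = (-2, 23, -3) − (-3)·(1, -5, 0) = (1, 8, -3).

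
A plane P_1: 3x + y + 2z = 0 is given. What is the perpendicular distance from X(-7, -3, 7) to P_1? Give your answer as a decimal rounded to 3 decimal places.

2.673

n·X − d = (3)·(-7) + (1)·(-3) + (2)·(7) − 0 = -10; |n| = √14.
Distance = |-10| / √14 = 10/√14 ≈ 2.673.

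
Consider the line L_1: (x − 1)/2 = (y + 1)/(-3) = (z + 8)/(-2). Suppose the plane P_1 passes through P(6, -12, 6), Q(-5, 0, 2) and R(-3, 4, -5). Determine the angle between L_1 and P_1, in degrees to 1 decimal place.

28.8

L_1 has direction (2, -3, -2) through (1, -1, -8).
PQ = (-11, 12, -4), PR = (-9, 16, -11); a normal to P_1 is PQ × PR = (-68, -85, -68).
Using P: P_1 has equation -68x - 85y - 68z = 204.
sin θ = |n·v| / (|n||v|) = |255| / (√16473 · √17) = 0.48187.
θ ≈ 28.8°.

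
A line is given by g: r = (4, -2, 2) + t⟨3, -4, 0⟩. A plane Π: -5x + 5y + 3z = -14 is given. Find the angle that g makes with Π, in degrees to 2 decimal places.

65.69

sin θ = |n·v| / (|n||v|) = |-35| / (√59 · √25) = 0.91132.
θ ≈ 65.69°.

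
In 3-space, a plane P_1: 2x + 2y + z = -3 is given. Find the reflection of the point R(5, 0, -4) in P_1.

(1, -4, -6)

λ = (n·R − d)/|n|² = (6 − (-3))/9 = 1.
Reflection = R − 2λn = (5, 0, -4) − 2·(2, 2, 1) = (1, -4, -6).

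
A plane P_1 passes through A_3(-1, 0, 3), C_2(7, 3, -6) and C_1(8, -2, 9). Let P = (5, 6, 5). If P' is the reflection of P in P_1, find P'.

A_3C_2 = (8, 3, -9), A_3C_1 = (9, -2, 6); a normal to P_1 is A_3C_2 × A_3C_1 = (0, -129, -43).
Using A_3: P_1 has equation -129y - 43z = -129.
λ = (n·P − d)/|n|² = (-989 − (-129))/18490 = -2/43.
Reflection = P − 2λn = (5, 6, 5) − (-4/43)·(0, -129, -43) = (5, -6, 1).

(5, -6, 1)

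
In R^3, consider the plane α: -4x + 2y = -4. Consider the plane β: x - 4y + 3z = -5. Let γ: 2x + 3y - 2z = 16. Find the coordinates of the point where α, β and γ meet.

Solving the 3×3 linear system -4x + 2y = -4, x - 4y + 3z = -5, 2x + 3y - 2z = 16 (e.g. by elimination or Cramer's rule, determinant = 20) gives (4, 6, 5).

(4, 6, 5)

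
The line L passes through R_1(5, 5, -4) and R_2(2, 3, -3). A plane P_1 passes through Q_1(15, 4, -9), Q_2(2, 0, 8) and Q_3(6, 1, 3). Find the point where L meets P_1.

(8, 7, -5)

A direction vector for L is R_2 − R_1 = (-3, -2, 1).
Q_1Q_2 = (-13, -4, 17), Q_1Q_3 = (-9, -3, 12); a normal to P_1 is Q_1Q_2 × Q_1Q_3 = (3, 3, 3).
Using Q_1: P_1 has equation 3x + 3y + 3z = 30.
Substitute r = (5, 5, -4) + t(-3, -2, 1) into the plane: 18 + (-12)t = 30, so t = -1.
Intersection: (5, 5, -4) + (-1)·(-3, -2, 1) = (8, 7, -5).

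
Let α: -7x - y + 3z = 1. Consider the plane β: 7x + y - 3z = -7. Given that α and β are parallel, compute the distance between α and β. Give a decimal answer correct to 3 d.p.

Rescale β by 1/(-1): -7x - y + 3z = 7. Then distance = |1 − 7| / √59 ≈ 0.781.

0.781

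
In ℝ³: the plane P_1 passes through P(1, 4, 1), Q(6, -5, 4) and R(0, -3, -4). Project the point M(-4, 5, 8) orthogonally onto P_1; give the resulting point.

PQ = (5, -9, 3), PR = (-1, -7, -5); a normal to P_1 is PQ × PR = (66, 22, -44).
Using P: P_1 has equation 66x + 22y - 44z = 110.
Foot = M − λn with λ = (n·M − d)/|n|² = (-506 − 110)/6776 = -1/11.
Foot = (-4, 5, 8) − (-1/11)·(66, 22, -44) = (2, 7, 4).

(2, 7, 4)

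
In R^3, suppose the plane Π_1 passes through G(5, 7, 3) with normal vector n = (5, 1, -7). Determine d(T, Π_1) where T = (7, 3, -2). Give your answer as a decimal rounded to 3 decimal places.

4.734

Π_1: n·r = n·G gives 5x + y - 7z = 11.
n·T − d = (5)·(7) + (1)·(3) + (-7)·(-2) − 11 = 41; |n| = √75.
Distance = |41| / √75 = 41/√75 ≈ 4.734.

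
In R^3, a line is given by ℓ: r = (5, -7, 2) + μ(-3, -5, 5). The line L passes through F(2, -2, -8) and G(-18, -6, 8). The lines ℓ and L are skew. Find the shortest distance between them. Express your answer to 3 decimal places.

6.750

A direction vector for L is G − F = (-20, -4, 16).
Common perpendicular direction n = (-3, -5, 5) × (-20, -4, 16) = (-60, -52, -88).
With w = (2, -2, -8) − (5, -7, 2) = (-3, 5, -10), w · n = 800.
Distance = |w · n| / |n| = |800| / √14048 ≈ 6.750.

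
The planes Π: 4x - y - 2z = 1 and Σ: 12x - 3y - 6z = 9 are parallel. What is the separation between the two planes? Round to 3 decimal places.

0.436

Rescale Σ by 1/3: 4x - y - 2z = 3. Then distance = |1 − 3| / √21 ≈ 0.436.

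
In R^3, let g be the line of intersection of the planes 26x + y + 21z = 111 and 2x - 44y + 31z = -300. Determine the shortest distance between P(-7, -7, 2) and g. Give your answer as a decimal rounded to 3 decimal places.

Direction of g: (26, 1, 21) × (2, -44, 31) = (955, -764, -1146).
A point on g: solving the two plane equations with x = 4 gives (4, 7, 0).
Taking (4, 7, 0) on g with direction v = (955, -764, -1146): w = P − (4, 7, 0) = (-11, -14, 2), and w × v = (17572, -10696, 21774).
Distance = |w × v| / |v| = √897286676 / √2809037 ≈ 17.873.

17.873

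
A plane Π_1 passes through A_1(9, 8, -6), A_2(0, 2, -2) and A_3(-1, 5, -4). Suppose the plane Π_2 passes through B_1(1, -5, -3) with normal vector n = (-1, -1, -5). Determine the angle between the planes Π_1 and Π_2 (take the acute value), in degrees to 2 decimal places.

24.85

A_1A_2 = (-9, -6, 4), A_1A_3 = (-10, -3, 2); a normal to Π_1 is A_1A_2 × A_1A_3 = (0, -22, -33).
Using A_1: Π_1 has equation -22y - 33z = 22.
Π_2: n·r = n·B_1 gives -x - y - 5z = 19.
cos θ = |n₁·n₂| / (|n₁||n₂|) = |187| / (√1573 · √27).
θ = arccos(0.90739) ≈ 24.85°.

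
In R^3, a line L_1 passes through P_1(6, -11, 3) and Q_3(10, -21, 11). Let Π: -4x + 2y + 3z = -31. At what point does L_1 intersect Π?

(4, -6, -1)

A direction vector for L_1 is Q_3 − P_1 = (4, -10, 8).
Substitute r = (6, -11, 3) + t(4, -10, 8) into the plane: -37 + (-12)t = -31, so t = -1/2.
Intersection: (6, -11, 3) + (-1/2)·(4, -10, 8) = (4, -6, -1).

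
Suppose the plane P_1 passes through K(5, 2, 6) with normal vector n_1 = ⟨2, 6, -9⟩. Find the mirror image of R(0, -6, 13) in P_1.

P_1: n_1·r = n_1·K gives 2x + 6y - 9z = -32.
λ = (n·R − d)/|n|² = (-153 − (-32))/121 = -1.
Reflection = R − 2λn = (0, -6, 13) − (-2)·(2, 6, -9) = (4, 6, -5).

(4, 6, -5)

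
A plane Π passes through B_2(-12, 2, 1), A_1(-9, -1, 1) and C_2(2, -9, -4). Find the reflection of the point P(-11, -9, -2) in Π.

B_2A_1 = (3, -3, 0), B_2C_2 = (14, -11, -5); a normal to Π is B_2A_1 × B_2C_2 = (15, 15, 9).
Using B_2: Π has equation 15x + 15y + 9z = -141.
λ = (n·P − d)/|n|² = (-318 − (-141))/531 = -1/3.
Reflection = P − 2λn = (-11, -9, -2) − (-2/3)·(15, 15, 9) = (-1, 1, 4).

(-1, 1, 4)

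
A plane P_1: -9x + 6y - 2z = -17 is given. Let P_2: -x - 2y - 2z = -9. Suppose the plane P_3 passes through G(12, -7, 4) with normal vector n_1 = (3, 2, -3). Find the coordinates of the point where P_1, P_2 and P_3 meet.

(3, 2, 1)

P_3: n_1·r = n_1·G gives 3x + 2y - 3z = 10.
Solving the 3×3 linear system -9x + 6y - 2z = -17, -x - 2y - 2z = -9, 3x + 2y - 3z = 10 (e.g. by elimination or Cramer's rule, determinant = -152) gives (3, 2, 1).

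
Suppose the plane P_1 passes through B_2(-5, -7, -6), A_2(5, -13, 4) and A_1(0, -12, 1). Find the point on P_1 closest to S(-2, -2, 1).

B_2A_2 = (10, -6, 10), B_2A_1 = (5, -5, 7); a normal to P_1 is B_2A_2 × B_2A_1 = (8, -20, -20).
Using B_2: P_1 has equation 8x - 20y - 20z = 220.
Foot = S − λn with λ = (n·S − d)/|n|² = (4 − 220)/864 = -1/4.
Foot = (-2, -2, 1) − (-1/4)·(8, -20, -20) = (0, -7, -4).

(0, -7, -4)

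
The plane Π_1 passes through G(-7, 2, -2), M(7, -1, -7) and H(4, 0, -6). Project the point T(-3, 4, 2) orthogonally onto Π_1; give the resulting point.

GM = (14, -3, -5), GH = (11, -2, -4); a normal to Π_1 is GM × GH = (2, 1, 5).
Using G: Π_1 has equation 2x + y + 5z = -22.
Foot = T − λn with λ = (n·T − d)/|n|² = (8 − (-22))/30 = 1.
Foot = (-3, 4, 2) − 1·(2, 1, 5) = (-5, 3, -3).

(-5, 3, -3)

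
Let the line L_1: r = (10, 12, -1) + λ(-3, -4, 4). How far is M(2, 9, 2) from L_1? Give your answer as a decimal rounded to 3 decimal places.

5.080

Taking (10, 12, -1) on L_1 with direction v = (-3, -4, 4): w = M − (10, 12, -1) = (-8, -3, 3), and w × v = (0, 23, 23).
Distance = |w × v| / |v| = √1058 / √41 ≈ 5.080.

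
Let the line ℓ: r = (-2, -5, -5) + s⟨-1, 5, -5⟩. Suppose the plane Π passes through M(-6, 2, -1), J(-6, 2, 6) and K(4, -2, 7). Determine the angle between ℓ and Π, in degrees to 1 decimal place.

36.7

MJ = (0, 0, 7), MK = (10, -4, 8); a normal to Π is MJ × MK = (28, 70, 0).
Using M: Π has equation 28x + 70y = -28.
sin θ = |n·v| / (|n||v|) = |322| / (√5684 · √51) = 0.59806.
θ ≈ 36.7°.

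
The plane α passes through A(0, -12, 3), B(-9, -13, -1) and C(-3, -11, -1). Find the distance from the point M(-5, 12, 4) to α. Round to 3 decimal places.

22.429

AB = (-9, -1, -4), AC = (-3, 1, -4); a normal to α is AB × AC = (8, -24, -12).
Using A: α has equation 8x - 24y - 12z = 252.
n·M − d = (8)·(-5) + (-24)·(12) + (-12)·(4) − 252 = -628; |n| = √784.
Distance = |-628| / √784 = 628/√784 ≈ 22.429.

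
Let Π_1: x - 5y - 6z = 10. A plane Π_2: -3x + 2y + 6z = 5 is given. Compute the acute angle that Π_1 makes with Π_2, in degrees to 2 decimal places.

cos θ = |n₁·n₂| / (|n₁||n₂|) = |-49| / (√62 · √49).
θ = arccos(0.88900) ≈ 27.25°.

27.25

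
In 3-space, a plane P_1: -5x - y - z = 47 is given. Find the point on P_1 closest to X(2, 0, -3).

(-8, -2, -5)

Foot = X − λn with λ = (n·X − d)/|n|² = (-7 − 47)/27 = -2.
Foot = (2, 0, -3) − (-2)·(-5, -1, -1) = (-8, -2, -5).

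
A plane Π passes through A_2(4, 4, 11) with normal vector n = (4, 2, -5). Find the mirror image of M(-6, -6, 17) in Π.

Π: n·r = n·A_2 gives 4x + 2y - 5z = -31.
λ = (n·M − d)/|n|² = (-121 − (-31))/45 = -2.
Reflection = M − 2λn = (-6, -6, 17) − (-4)·(4, 2, -5) = (10, 2, -3).

(10, 2, -3)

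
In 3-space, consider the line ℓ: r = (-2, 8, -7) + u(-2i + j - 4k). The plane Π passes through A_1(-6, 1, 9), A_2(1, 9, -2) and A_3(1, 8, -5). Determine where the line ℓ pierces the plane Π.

(0, 7, -3)

A_1A_2 = (7, 8, -11), A_1A_3 = (7, 7, -14); a normal to Π is A_1A_2 × A_1A_3 = (-35, 21, -7).
Using A_1: Π has equation -35x + 21y - 7z = 168.
Substitute r = (-2, 8, -7) + t(-2, 1, -4) into the plane: 287 + 119t = 168, so t = -1.
Intersection: (-2, 8, -7) + (-1)·(-2, 1, -4) = (0, 7, -3).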